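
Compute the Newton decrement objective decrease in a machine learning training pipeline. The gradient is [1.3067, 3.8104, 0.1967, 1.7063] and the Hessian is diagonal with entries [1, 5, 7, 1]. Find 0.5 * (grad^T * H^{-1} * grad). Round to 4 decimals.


Step 1: H is diagonal, so H^(-1) * g = [1.3067, 0.7621, 0.0281, 1.7063].
Step 2: g^T H^(-1) g = sum_i g_i^2 / H_ii
  = (1.3067)^2/1 + (3.8104)^2/5 + (0.1967)^2/7 + (1.7063)^2/1
  = 1.7075 + 2.9038 + 0.0055 + 2.9115 = 7.5283
Step 3: Objective decrease = 0.5 * g^T H^(-1) g = 3.7641


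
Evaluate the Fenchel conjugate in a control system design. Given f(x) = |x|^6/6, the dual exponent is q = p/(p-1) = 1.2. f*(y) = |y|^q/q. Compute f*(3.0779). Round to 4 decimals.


The conjugate exponent q satisfies 1/p + 1/q = 1.
p = 6, so q = 6/(6 - 1) = 1.2
|y|^q = 3.0779^1.2 = 3.8539
f*(3.0779) = 3.8539 / 1.2 = 3.2116


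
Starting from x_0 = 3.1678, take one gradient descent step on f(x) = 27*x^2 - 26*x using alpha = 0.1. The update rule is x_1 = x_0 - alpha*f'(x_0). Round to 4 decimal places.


We compute the gradient at x_0 and apply the update.
f'(x) = 54*x - 26
f'(3.1678) = 54*3.1678 - 26 = 145.0612
x_1 = 3.1678 - 0.1*145.0612 = -11.3383


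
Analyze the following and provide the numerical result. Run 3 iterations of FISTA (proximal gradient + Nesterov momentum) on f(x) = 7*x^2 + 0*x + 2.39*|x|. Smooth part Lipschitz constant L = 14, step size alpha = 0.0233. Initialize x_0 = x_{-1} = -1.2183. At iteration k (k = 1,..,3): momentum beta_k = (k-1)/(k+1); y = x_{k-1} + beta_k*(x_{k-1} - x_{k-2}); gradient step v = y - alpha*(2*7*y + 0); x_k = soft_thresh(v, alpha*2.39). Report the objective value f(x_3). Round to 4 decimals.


FISTA on f(x) = 7*x^2 + 0*x + 2.39*|x|
L = 14, alpha = 0.0233
Iteration 1: beta = 0.0, y = -1.2183 + 0.0*(-1.2183 + 1.2183) = -1.2183
  grad(y) = -17.0562, v = y - alpha*grad = -0.8209
  prox(v) = soft_thresh(-0.8209, 0.0557) = -0.7652
Iteration 2: beta = 0.3333, y = -0.7652 + 0.3333*(-0.7652 + 1.2183) = -0.6142
  grad(y) = -8.5984, v = y - alpha*grad = -0.4138
  prox(v) = soft_thresh(-0.4138, 0.0557) = -0.3581
Iteration 3: beta = 0.5, y = -0.3581 + 0.5*(-0.3581 + 0.7652) = -0.1546
  grad(y) = -2.1646, v = y - alpha*grad = -0.1042
  prox(v) = soft_thresh(-0.1042, 0.0557) = -0.0485
f(x_3) = 7*(-0.0485)^2 + 0*(-0.0485) + 2.39*|-0.0485| = 0.1323


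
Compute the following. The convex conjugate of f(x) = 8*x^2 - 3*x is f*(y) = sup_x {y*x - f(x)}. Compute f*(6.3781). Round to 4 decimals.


f*(y) = sup_x {y*x - a*x^2 - b*x} = sup_x {(y-b)*x - a*x^2}
FOC: (y - b) - 2a*x = 0 => x* = (y - b)/(2a)
x* = (6.3781 + 3)/(2*8) = 0.5861
f*(6.3781) = (y-b)^2/(4a) = (6.3781 + 3)^2/(4*8)
= 87.9488/32 = 2.7484


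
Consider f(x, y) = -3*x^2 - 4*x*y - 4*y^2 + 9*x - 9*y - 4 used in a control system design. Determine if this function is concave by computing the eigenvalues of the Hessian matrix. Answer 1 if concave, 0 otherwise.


The Hessian of f(x,y) = -3*x^2 - 4*x*y - 4*y^2 + 9*x - 9*y - 4 is:
H = [[-6, -4], [-4, -8]]
Trace = -6 - 8 = -14
Determinant = -6*-8 - (-4)^2 = 32
Discriminant = (-14)^2 - 4*32 = 68.0
Eigenvalues: lambda_1 = -11.1231, lambda_2 = -2.8769
The function is concave.

1


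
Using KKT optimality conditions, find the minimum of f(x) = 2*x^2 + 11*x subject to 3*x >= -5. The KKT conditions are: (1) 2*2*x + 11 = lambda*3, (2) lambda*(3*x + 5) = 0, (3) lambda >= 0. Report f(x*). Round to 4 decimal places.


Step 1: Try lambda = 0 (constraint inactive).
x_unc = -11/(2*2) = -2.75
Check: 3*-2.75 = -8.25 < -5 -- violated!
Step 2: Constraint must be active: 3*x = -5
x* = -5/3 = -1.6667 (rounded; the exact value -5/3 is used below)
lambda = (2*2*(-5/3) + 11)/3 = 1.4444
Step 3: Compute optimal value.
f(x*) = 2*(-5/3)^2 + 11*(-5/3) = -12.7778


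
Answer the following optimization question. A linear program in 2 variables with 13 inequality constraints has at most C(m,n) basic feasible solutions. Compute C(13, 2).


Each vertex corresponds to some choice of n active constraints out of m, so the number of vertices is at most C(m, n) = m! / (n!(m-n)!).
m = 13, n = 2
Numerator: 13 * 12
Denominator: 2! = 2
C(13, 2) = 78


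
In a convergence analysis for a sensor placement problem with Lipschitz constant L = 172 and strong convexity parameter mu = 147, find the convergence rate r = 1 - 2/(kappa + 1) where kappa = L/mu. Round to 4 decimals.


Step 1: Compute the condition number.
kappa = L/mu = 172/147 = 1.1701
Step 2: Compute the convergence rate.
r = 1 - 2/(kappa + 1) = 1 - 2*mu/(L + mu) = (L - mu)/(L + mu) = 25/319 = 0.0784


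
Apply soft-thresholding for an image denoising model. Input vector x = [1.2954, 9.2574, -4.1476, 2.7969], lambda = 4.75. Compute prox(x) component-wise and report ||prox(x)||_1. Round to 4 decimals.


Soft-thresholding with lambda = 4.75:
prox(1.2954) = sign(1.2954)*max(|1.2954| - 4.75, 0) = 0.0
prox(9.2574) = sign(9.2574)*max(|9.2574| - 4.75, 0) = 4.5074
prox(-4.1476) = sign(-4.1476)*max(|-4.1476| - 4.75, 0) = 0.0
prox(2.7969) = sign(2.7969)*max(|2.7969| - 4.75, 0) = 0.0
prox(x) = [0.0, 4.5074, 0.0, 0.0]
||prox(x)||_1 = 0.0 + 4.5074 + 0.0 + 0.0 = 4.5074


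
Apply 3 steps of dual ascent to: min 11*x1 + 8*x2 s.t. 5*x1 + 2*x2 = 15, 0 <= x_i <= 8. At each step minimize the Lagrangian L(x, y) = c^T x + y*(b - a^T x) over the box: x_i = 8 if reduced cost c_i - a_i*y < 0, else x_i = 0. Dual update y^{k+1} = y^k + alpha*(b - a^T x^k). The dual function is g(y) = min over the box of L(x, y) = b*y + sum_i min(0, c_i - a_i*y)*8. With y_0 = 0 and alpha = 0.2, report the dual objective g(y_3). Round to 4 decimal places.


Dual ascent for LP: min 11*x1 + 8*x2, 5*x1 + 2*x2 = 15, 0 <= x_i <= 8
Step 1: y^k = 0.0, reduced costs: (11.0, 8.0)
  x^k = (0.0, 0.0), subgradient = b - a^T x = 15.0
  y^{k+1} = 0.0 + 0.2*15.0 = 3.0
Step 2: y^k = 3.0, reduced costs: (-4.0, 2.0)
  x^k = (8.0, 0.0), subgradient = b - a^T x = -25.0
  y^{k+1} = 3.0 + 0.2*-25.0 = -2.0
Step 3: y^k = -2.0, reduced costs: (21.0, 12.0)
  x^k = (0.0, 0.0), subgradient = b - a^T x = 15.0
  y^{k+1} = -2.0 + 0.2*15.0 = 1.0
Dual objective at y_3 = 1.0: reduced costs (6.0, 6.0), box minimizer x = (0.0, 0.0)
g(y_3) = b*y + (c1 - a1*y)*x1 + (c2 - a2*y)*x2 = 15*1.0 + 6.0*0.0 + 6.0*0.0 = 15.0 + 0.0 + 0.0 = 15.0


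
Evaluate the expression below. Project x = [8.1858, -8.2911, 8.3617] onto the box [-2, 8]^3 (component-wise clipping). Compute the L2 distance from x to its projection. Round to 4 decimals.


Project each component onto [-2, 8].
clip(8.1858) = 8.0, clip(-8.2911) = -2.0, clip(8.3617) = 8.0
Projection = [8.0, -2.0, 8.0]
Squared diffs: [0.0345, 39.5779, 0.1308]
Distance = sqrt(39.7432) = 6.3042


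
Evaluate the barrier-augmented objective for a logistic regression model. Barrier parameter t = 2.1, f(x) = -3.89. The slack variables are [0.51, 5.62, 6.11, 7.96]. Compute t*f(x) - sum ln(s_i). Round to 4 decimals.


Step 1: Compute log-barrier.
ln values: [-0.6733, 1.7263, 1.8099, 2.0744]
phi = -(-0.6733 + 1.7263 + 1.8099 + 2.0744) = -4.9373
Step 2: Compute augmented objective.
t*f(x) = 2.1*-3.89 = -8.169
Total = -8.169 - 4.9373 = -13.1063


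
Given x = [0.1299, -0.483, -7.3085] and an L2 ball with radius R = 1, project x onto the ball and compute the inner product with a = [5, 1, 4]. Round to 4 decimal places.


Step 1: Compute ||x|| (intermediates to 6 decimals).
||x|| = sqrt(0.1299^2 + (-0.483)^2 + (-7.3085)^2) = 7.325595
Step 2: Project.
Since ||x|| > R, scale = R/||x|| = 1/7.325595 = 0.136508, proj(x) = scale * x
proj(x) = [0.017732, -0.065933, -0.997669]
Step 3: Dot product.
a^T * proj(x) = 5*0.017732 + 1*(-0.065933) + 4*(-0.997669) = -3.9679


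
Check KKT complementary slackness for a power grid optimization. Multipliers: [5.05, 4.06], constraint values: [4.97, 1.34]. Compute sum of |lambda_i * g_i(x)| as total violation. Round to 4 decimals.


KKT complementary slackness check:
lambda_1 * g_1 = 5.05 * 4.97 = 25.0985
lambda_2 * g_2 = 4.06 * 1.34 = 5.4404
Total violation = 25.0985 + 5.4404 = 30.5389


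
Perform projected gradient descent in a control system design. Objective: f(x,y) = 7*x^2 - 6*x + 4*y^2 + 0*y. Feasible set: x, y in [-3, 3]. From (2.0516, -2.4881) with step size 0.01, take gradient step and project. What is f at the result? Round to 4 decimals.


Step 1: Compute gradient at (2.0516, -2.4881).
grad_x = 2*7*2.0516 - 6 = 22.7224
grad_y = 2*4*-2.4881 + 0 = -19.9048
Step 2: Gradient step.
x_raw = 2.0516 - 0.01*22.7224 = 1.8244
y_raw = -2.4881 - 0.01*-19.9048 = -2.2891
Step 3: Project onto [-3, 3].
x_proj = clip(1.8244) = 1.8244
y_proj = clip(-2.2891) = -2.2891
Step 4: Evaluate f.
f(1.8244, -2.2891) = 33.3112


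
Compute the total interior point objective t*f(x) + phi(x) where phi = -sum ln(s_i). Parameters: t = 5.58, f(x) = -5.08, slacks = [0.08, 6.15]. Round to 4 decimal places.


Step 1: Compute log-barrier.
ln values: [-2.5257, 1.8165]
phi = -(-2.5257 + 1.8165) = 0.7093
Step 2: Compute augmented objective.
t*f(x) = 5.58*-5.08 = -28.3464
Total = -28.3464 + 0.7093 = -27.6371


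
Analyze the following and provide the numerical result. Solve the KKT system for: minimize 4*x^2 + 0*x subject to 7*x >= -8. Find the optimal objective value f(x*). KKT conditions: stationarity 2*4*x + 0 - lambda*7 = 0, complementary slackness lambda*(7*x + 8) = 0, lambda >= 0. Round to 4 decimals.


Step 1: Try lambda = 0 (constraint inactive).
Stationarity: 2*4*x + 0 = 0
x* = 0/(2*4) = 0.0
Check constraint: 7*0.0 = 0.0 >= -8 -- satisfied.
Step 2: Compute optimal value.
f(x*) = 4*0.0^2 + 0*0.0 = 0.0


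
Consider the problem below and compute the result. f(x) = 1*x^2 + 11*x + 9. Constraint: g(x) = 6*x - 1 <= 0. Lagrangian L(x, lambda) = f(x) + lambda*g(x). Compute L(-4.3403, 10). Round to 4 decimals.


Step 1: Evaluate f(x).
f(-4.3403) = 1*(-4.3403)^2 + 11*(-4.3403) + 9 = -19.9051
Step 2: Evaluate g(x).
g(-4.3403) = 6*-4.3403 - 1 = -27.0418
Step 3: Compute Lagrangian.
L = -19.9051 + 10*-27.0418 = -290.3231


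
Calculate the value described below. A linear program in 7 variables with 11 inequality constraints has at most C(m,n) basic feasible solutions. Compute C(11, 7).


Each vertex corresponds to some choice of n active constraints out of m, so the number of vertices is at most C(m, n) = m! / (n!(m-n)!).
m = 11, n = 7
Numerator: 11 * 10 * 9 * 8 * 7 * 6 * 5
Denominator: 7! = 5040
C(11, 7) = 330


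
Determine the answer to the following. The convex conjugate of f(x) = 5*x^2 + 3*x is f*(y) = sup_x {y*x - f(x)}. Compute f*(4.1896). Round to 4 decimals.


f*(y) = sup_x {y*x - a*x^2 - b*x} = sup_x {(y-b)*x - a*x^2}
FOC: (y - b) - 2a*x = 0 => x* = (y - b)/(2a)
x* = (4.1896 - 3)/(2*5) = 0.119
f*(4.1896) = (y-b)^2/(4a) = (4.1896 - 3)^2/(4*5)
= 1.4151/20 = 0.0708


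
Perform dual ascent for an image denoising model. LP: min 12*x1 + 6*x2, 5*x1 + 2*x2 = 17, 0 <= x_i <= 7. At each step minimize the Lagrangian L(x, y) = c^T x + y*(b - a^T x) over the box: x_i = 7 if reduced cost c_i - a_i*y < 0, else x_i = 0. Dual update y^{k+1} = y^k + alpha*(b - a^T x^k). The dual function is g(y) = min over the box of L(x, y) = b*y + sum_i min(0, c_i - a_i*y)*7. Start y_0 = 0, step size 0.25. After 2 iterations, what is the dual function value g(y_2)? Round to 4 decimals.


Dual ascent for LP: min 12*x1 + 6*x2, 5*x1 + 2*x2 = 17, 0 <= x_i <= 7
Step 1: y^k = 0.0, reduced costs: (12.0, 6.0)
  x^k = (0.0, 0.0), subgradient = b - a^T x = 17.0
  y^{k+1} = 0.0 + 0.25*17.0 = 4.25
Step 2: y^k = 4.25, reduced costs: (-9.25, -2.5)
  x^k = (7.0, 7.0), subgradient = b - a^T x = -32.0
  y^{k+1} = 4.25 + 0.25*-32.0 = -3.75
Dual objective at y_2 = -3.75: reduced costs (30.75, 13.5), box minimizer x = (0.0, 0.0)
g(y_2) = b*y + (c1 - a1*y)*x1 + (c2 - a2*y)*x2 = 17*(-3.75) + 30.75*0.0 + 13.5*0.0 = -63.75 + 0.0 + 0.0 = -63.75


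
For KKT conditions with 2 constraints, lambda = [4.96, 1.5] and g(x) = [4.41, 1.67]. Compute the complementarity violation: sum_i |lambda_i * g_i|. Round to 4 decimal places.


KKT complementary slackness check:
lambda_1 * g_1 = 4.96 * 4.41 = 21.8736
lambda_2 * g_2 = 1.5 * 1.67 = 2.505
Total violation = 21.8736 + 2.505 = 24.3786


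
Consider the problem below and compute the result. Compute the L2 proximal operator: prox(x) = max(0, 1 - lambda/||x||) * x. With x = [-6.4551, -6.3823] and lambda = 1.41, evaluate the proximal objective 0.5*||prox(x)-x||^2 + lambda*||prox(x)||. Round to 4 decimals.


Step 1: Compute ||x||.
||x|| = 9.0776
Step 2: Compute scaling factor.
scale = max(0, 1 - 1.41/9.0776) = 0.8447
Step 3: prox(x) = [-5.4524, -5.3909]
||prox(x)|| = 7.6676
Step 4: Proximal objective.
0.5*||prox-x||^2 = 0.9941
lambda*||prox|| = 10.8113
Total = 11.8053


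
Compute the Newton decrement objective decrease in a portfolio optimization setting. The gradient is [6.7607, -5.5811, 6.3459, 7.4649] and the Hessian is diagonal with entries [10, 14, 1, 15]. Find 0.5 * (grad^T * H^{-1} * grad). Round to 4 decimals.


Step 1: H is diagonal, so H^(-1) * g = [0.6761, -0.3987, 6.3459, 0.4977].
Step 2: g^T H^(-1) g = sum_i g_i^2 / H_ii
  = (6.7607)^2/10 + (-5.5811)^2/14 + (6.3459)^2/1 + (7.4649)^2/15
  = 4.5707 + 2.2249 + 40.2704 + 3.715 = 50.781
Step 3: Objective decrease = 0.5 * g^T H^(-1) g = 25.3905


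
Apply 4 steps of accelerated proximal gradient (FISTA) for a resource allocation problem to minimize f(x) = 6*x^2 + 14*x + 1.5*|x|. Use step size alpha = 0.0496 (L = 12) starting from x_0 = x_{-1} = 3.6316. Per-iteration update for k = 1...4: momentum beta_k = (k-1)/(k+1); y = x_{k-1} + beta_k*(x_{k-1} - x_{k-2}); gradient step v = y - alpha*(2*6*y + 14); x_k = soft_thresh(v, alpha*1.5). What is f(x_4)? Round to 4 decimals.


FISTA on f(x) = 6*x^2 + 14*x + 1.5*|x|
L = 12, alpha = 0.0496
Iteration 1: beta = 0.0, y = 3.6316 + 0.0*(3.6316 - 3.6316) = 3.6316
  grad(y) = 57.5792, v = y - alpha*grad = 0.7757
  prox(v) = soft_thresh(0.7757, 0.0744) = 0.7013
Iteration 2: beta = 0.3333, y = 0.7013 + 0.3333*(0.7013 - 3.6316) = -0.2755
  grad(y) = 10.6939, v = y - alpha*grad = -0.8059
  prox(v) = soft_thresh(-0.8059, 0.0744) = -0.7315
Iteration 3: beta = 0.5, y = -0.7315 + 0.5*(-0.7315 - 0.7013) = -1.4479
  grad(y) = -3.3751, v = y - alpha*grad = -1.2805
  prox(v) = soft_thresh(-1.2805, 0.0744) = -1.2061
Iteration 4: beta = 0.6, y = -1.2061 + 0.6*(-1.2061 + 0.7315) = -1.4909
  grad(y) = -3.8905, v = y - alpha*grad = -1.2979
  prox(v) = soft_thresh(-1.2979, 0.0744) = -1.2235
f(x_4) = 6*(-1.2235)^2 + 14*(-1.2235) + 1.5*|-1.2235| = -6.312


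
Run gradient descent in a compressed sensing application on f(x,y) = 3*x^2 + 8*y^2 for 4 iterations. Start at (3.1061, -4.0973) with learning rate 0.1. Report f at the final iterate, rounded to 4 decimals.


Gradient descent on f(x,y) = 3*x^2 + 8*y^2.
Starting point: (3.1061, -4.0973), alpha = 0.1
Step 1: grad_x = 2*3*3.1061 = 18.6366, grad_y = 2*8*-4.0973 = -65.5568
  x_1 = 3.1061 - 0.1*18.6366 = 1.2424
  y_1 = -4.0973 - 0.1*-65.5568 = 2.4584
Step 2: grad_x = 2*3*1.2424 = 7.4546, grad_y = 2*8*2.4584 = 39.3341
  x_2 = 1.2424 - 0.1*7.4546 = 0.497
  y_2 = 2.4584 - 0.1*39.3341 = -1.475
Step 3: grad_x = 2*3*0.497 = 2.9819, grad_y = 2*8*-1.475 = -23.6004
  x_3 = 0.497 - 0.1*2.9819 = 0.1988
  y_3 = -1.475 - 0.1*-23.6004 = 0.885
Step 4: grad_x = 2*3*0.1988 = 1.1927, grad_y = 2*8*0.885 = 14.1603
  x_4 = 0.1988 - 0.1*1.1927 = 0.0795
  y_4 = 0.885 - 0.1*14.1603 = -0.531
f(0.0795, -0.531) = 3*0.0795^2 + 8*(-0.531)^2 = 2.2747


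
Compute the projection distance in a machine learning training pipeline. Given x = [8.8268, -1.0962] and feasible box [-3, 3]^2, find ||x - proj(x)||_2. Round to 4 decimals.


Project each component onto [-3, 3].
clip(8.8268) = 3.0, clip(-1.0962) = -1.0962
Projection = [3.0, -1.0962]
Squared diffs: [33.9516, 0.0]
Distance = sqrt(33.9516) = 5.8268


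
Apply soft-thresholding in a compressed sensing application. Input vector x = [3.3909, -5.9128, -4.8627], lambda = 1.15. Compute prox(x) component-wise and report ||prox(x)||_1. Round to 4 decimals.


Soft-thresholding with lambda = 1.15:
prox(3.3909) = sign(3.3909)*max(|3.3909| - 1.15, 0) = 2.2409
prox(-5.9128) = sign(-5.9128)*max(|-5.9128| - 1.15, 0) = -4.7628
prox(-4.8627) = sign(-4.8627)*max(|-4.8627| - 1.15, 0) = -3.7127
prox(x) = [2.2409, -4.7628, -3.7127]
||prox(x)||_1 = 2.2409 + 4.7628 + 3.7127 = 10.7164


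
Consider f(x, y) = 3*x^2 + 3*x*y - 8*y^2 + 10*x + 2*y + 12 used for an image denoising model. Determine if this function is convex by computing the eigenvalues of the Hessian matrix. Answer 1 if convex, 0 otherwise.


The Hessian of f(x,y) = 3*x^2 + 3*x*y - 8*y^2 + 10*x + 2*y + 12 is:
H = [[6, 3], [3, -16]]
Trace = 6 - 16 = -10
Determinant = 6*-16 - (3)^2 = -105
Discriminant = (-10)^2 - 4*-105 = 520.0
Eigenvalues: lambda_1 = -16.4018, lambda_2 = 6.4018
The function is not convex.

0


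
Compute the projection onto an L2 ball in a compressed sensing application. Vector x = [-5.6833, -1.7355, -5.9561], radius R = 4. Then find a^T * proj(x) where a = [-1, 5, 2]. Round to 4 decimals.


Step 1: Compute ||x|| (intermediates to 6 decimals).
||x|| = sqrt((-5.6833)^2 + (-1.7355)^2 + (-5.9561)^2) = 8.4135
Step 2: Project.
Since ||x|| > R, scale = R/||x|| = 4/8.4135 = 0.475426, proj(x) = scale * x
proj(x) = [-2.701989, -0.825102, -2.831685]
Step 3: Dot product.
a^T * proj(x) = -1*(-2.701989) + 5*(-0.825102) + 2*(-2.831685) = -7.0869


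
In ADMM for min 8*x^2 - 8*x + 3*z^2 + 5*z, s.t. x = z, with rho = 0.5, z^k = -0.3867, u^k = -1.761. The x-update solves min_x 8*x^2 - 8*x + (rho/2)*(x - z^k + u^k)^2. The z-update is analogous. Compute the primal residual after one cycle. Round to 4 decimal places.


ADMM iteration with rho = 0.5, z^k = -0.3867, u^k = -1.761
Step 1: x-update.
Minimize 8*x^2 - 8*x + (0.5/2)*(x + 0.3867 - 1.761)^2
FOC: (2*8 + 0.5)*x = 8 + 0.5*(-0.3867 + 1.761)
x^{k+1} = 0.5265
Step 2: z-update.
Minimize 3*z^2 + 5*z + (0.5/2)*(0.5265 - z - 1.761)^2
FOC: (2*3 + 0.5)*z = -5 + 0.5*(0.5265 - 1.761)
z^{k+1} = -0.8642
Step 3: u-update.
u^{k+1} = -1.761 + 0.5265 + 0.8642 = -0.3703
Step 4: Primal residual = |0.5265 + 0.8642| = 1.3907


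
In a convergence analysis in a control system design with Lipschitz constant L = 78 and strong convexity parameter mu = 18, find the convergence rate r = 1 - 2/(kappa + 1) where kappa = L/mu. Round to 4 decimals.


Step 1: Compute the condition number.
kappa = L/mu = 78/18 = 4.3333
Step 2: Compute the convergence rate.
r = 1 - 2/(kappa + 1) = 1 - 2*mu/(L + mu) = (L - mu)/(L + mu) = 60/96 = 0.625


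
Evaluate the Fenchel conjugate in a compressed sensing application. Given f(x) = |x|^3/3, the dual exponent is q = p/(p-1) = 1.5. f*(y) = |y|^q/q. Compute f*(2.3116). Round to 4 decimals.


The conjugate exponent q satisfies 1/p + 1/q = 1.
p = 3, so q = 3/(3 - 1) = 1.5
|y|^q = 2.3116^1.5 = 3.5145
f*(2.3116) = 3.5145 / 1.5 = 2.343


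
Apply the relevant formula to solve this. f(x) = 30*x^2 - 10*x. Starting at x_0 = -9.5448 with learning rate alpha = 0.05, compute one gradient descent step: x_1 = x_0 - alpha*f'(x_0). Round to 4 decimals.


We compute the gradient at x_0 and apply the update.
f'(x) = 60*x - 10
f'(-9.5448) = 60*-9.5448 - 10 = -582.688
x_1 = -9.5448 - 0.05*-582.688 = 19.5896


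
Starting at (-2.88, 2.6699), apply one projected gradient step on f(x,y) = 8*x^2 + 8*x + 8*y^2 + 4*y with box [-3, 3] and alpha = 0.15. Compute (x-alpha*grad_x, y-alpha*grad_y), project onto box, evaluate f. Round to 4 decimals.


Step 1: Compute gradient at (-2.88, 2.6699).
grad_x = 2*8*-2.88 + 8 = -38.08
grad_y = 2*8*2.6699 + 4 = 46.7184
Step 2: Gradient step.
x_raw = -2.88 - 0.15*-38.08 = 2.832
y_raw = 2.6699 - 0.15*46.7184 = -4.3379
Step 3: Project onto [-3, 3].
x_proj = clip(2.832) = 2.832
y_proj = clip(-4.3379) = -3.0
Step 4: Evaluate f.
f(2.832, -3.0) = 146.8178


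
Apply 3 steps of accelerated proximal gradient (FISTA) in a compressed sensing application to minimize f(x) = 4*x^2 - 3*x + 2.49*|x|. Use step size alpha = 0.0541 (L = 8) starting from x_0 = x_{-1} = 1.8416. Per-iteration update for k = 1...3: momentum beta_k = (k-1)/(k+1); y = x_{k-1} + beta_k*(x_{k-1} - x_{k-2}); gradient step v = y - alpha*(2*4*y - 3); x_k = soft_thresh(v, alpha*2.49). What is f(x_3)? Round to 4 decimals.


FISTA on f(x) = 4*x^2 - 3*x + 2.49*|x|
L = 8, alpha = 0.0541
Iteration 1: beta = 0.0, y = 1.8416 + 0.0*(1.8416 - 1.8416) = 1.8416
  grad(y) = 11.7328, v = y - alpha*grad = 1.2069
  prox(v) = soft_thresh(1.2069, 0.1347) = 1.0721
Iteration 2: beta = 0.3333, y = 1.0721 + 0.3333*(1.0721 - 1.8416) = 0.8157
  grad(y) = 3.5253, v = y - alpha*grad = 0.6249
  prox(v) = soft_thresh(0.6249, 0.1347) = 0.4902
Iteration 3: beta = 0.5, y = 0.4902 + 0.5*(0.4902 - 1.0721) = 0.1993
  grad(y) = -1.4058, v = y - alpha*grad = 0.2753
  prox(v) = soft_thresh(0.2753, 0.1347) = 0.1406
f(x_3) = 4*0.1406^2 - 3*0.1406 + 2.49*|0.1406| = 0.0074


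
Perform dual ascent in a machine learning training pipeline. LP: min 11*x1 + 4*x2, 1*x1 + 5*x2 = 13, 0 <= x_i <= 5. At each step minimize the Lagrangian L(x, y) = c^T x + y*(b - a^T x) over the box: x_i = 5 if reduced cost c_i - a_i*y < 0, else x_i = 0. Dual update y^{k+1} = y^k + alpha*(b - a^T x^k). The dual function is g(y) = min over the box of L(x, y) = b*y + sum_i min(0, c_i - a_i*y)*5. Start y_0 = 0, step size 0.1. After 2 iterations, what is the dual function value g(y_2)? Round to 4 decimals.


Dual ascent for LP: min 11*x1 + 4*x2, 1*x1 + 5*x2 = 13, 0 <= x_i <= 5
Step 1: y^k = 0.0, reduced costs: (11.0, 4.0)
  x^k = (0.0, 0.0), subgradient = b - a^T x = 13.0
  y^{k+1} = 0.0 + 0.1*13.0 = 1.3
Step 2: y^k = 1.3, reduced costs: (9.7, -2.5)
  x^k = (0.0, 5.0), subgradient = b - a^T x = -12.0
  y^{k+1} = 1.3 + 0.1*-12.0 = 0.1
Dual objective at y_2 = 0.1: reduced costs (10.9, 3.5), box minimizer x = (0.0, 0.0)
g(y_2) = b*y + (c1 - a1*y)*x1 + (c2 - a2*y)*x2 = 13*0.1 + 10.9*0.0 + 3.5*0.0 = 1.3 + 0.0 + 0.0 = 1.3


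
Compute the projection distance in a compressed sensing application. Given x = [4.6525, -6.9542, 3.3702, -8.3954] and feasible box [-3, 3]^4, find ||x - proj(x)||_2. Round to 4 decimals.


Project each component onto [-3, 3].
clip(4.6525) = 3.0, clip(-6.9542) = -3.0, clip(3.3702) = 3.0, clip(-8.3954) = -3.0
Projection = [3.0, -3.0, 3.0, -3.0]
Squared diffs: [2.7308, 15.6357, 0.137, 29.1103]
Distance = sqrt(47.6138) = 6.9003


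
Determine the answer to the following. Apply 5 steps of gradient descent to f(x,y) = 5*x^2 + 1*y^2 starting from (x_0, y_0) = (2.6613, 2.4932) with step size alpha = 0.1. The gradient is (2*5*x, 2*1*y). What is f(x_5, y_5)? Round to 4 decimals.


Gradient descent on f(x,y) = 5*x^2 + 1*y^2.
Starting point: (2.6613, 2.4932), alpha = 0.1
Step 1: grad_x = 2*5*2.6613 = 26.613, grad_y = 2*1*2.4932 = 4.9864
  x_1 = 2.6613 - 0.1*26.613 = -0.0
  y_1 = 2.4932 - 0.1*4.9864 = 1.9946
Step 2: grad_x = 2*5*-0.0 = -0.0, grad_y = 2*1*1.9946 = 3.9891
  x_2 = -0.0 - 0.1*-0.0 = 0.0
  y_2 = 1.9946 - 0.1*3.9891 = 1.5956
Step 3: grad_x = 2*5*0.0 = 0.0, grad_y = 2*1*1.5956 = 3.1913
  x_3 = 0.0 - 0.1*0.0 = 0.0
  y_3 = 1.5956 - 0.1*3.1913 = 1.2765
Step 4: grad_x = 2*5*0.0 = 0.0, grad_y = 2*1*1.2765 = 2.553
  x_4 = 0.0 - 0.1*0.0 = 0.0
  y_4 = 1.2765 - 0.1*2.553 = 1.0212
Step 5: grad_x = 2*5*0.0 = 0.0, grad_y = 2*1*1.0212 = 2.0424
  x_5 = 0.0 - 0.1*0.0 = 0.0
  y_5 = 1.0212 - 0.1*2.0424 = 0.817
f(0.0, 0.817) = 5*0.0^2 + 1*0.817^2 = 0.6674


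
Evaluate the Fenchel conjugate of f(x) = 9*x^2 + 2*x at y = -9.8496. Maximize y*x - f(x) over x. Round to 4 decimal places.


f*(y) = sup_x {y*x - a*x^2 - b*x} = sup_x {(y-b)*x - a*x^2}
FOC: (y - b) - 2a*x = 0 => x* = (y - b)/(2a)
x* = (-9.8496 - 2)/(2*9) = -0.6583
f*(-9.8496) = (y-b)^2/(4a) = (-9.8496 - 2)^2/(4*9)
= 140.413/36 = 3.9004


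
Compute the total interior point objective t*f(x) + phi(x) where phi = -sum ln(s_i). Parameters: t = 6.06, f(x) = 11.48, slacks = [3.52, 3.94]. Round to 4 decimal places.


Step 1: Compute log-barrier.
ln values: [1.2585, 1.3712]
phi = -(1.2585 + 1.3712) = -2.6296
Step 2: Compute augmented objective.
t*f(x) = 6.06*11.48 = 69.5688
Total = 69.5688 - 2.6296 = 66.9392


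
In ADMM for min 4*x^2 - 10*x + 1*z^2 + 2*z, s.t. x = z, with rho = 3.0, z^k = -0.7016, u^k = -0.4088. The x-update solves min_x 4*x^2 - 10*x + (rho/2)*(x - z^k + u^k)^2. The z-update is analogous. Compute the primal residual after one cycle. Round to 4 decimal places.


ADMM iteration with rho = 3.0, z^k = -0.7016, u^k = -0.4088
Step 1: x-update.
Minimize 4*x^2 - 10*x + (3.0/2)*(x + 0.7016 - 0.4088)^2
FOC: (2*4 + 3.0)*x = 10 + 3.0*(-0.7016 + 0.4088)
x^{k+1} = 0.8292
Step 2: z-update.
Minimize 1*z^2 + 2*z + (3.0/2)*(0.8292 - z - 0.4088)^2
FOC: (2*1 + 3.0)*z = -2 + 3.0*(0.8292 - 0.4088)
z^{k+1} = -0.1477
Step 3: u-update.
u^{k+1} = -0.4088 + 0.8292 + 0.1477 = 0.5682
Step 4: Primal residual = |0.8292 + 0.1477| = 0.977


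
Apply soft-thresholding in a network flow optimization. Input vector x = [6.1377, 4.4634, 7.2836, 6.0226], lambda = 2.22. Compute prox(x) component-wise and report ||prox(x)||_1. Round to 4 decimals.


Soft-thresholding with lambda = 2.22:
prox(6.1377) = sign(6.1377)*max(|6.1377| - 2.22, 0) = 3.9177
prox(4.4634) = sign(4.4634)*max(|4.4634| - 2.22, 0) = 2.2434
prox(7.2836) = sign(7.2836)*max(|7.2836| - 2.22, 0) = 5.0636
prox(6.0226) = sign(6.0226)*max(|6.0226| - 2.22, 0) = 3.8026
prox(x) = [3.9177, 2.2434, 5.0636, 3.8026]
||prox(x)||_1 = 3.9177 + 2.2434 + 5.0636 + 3.8026 = 15.0273


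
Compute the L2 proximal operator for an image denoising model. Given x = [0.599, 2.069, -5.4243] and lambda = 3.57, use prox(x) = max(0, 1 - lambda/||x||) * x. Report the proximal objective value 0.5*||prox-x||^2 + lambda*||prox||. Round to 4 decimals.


Step 1: Compute ||x||.
||x|| = 5.8363
Step 2: Compute scaling factor.
scale = max(0, 1 - 3.57/5.8363) = 0.3883
Step 3: prox(x) = [0.2326, 0.8034, -2.1063]
||prox(x)|| = 2.2663
Step 4: Proximal objective.
0.5*||prox-x||^2 = 6.3725
lambda*||prox|| = 8.0907
Total = 14.4632


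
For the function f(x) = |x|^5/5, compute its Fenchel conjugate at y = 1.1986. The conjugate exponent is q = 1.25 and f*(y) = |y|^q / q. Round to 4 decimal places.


The conjugate exponent q satisfies 1/p + 1/q = 1.
p = 5, so q = 5/(5 - 1) = 1.25
|y|^q = 1.1986^1.25 = 1.2541
f*(1.1986) = 1.2541 / 1.25 = 1.0033


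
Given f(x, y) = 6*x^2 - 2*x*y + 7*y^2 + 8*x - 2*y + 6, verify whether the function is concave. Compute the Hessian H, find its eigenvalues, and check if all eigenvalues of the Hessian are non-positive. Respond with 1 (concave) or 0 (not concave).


The Hessian of f(x,y) = 6*x^2 - 2*x*y + 7*y^2 + 8*x - 2*y + 6 is:
H = [[12, -2], [-2, 14]]
Trace = 12 + 14 = 26
Determinant = 12*14 - (-2)^2 = 164
Discriminant = (26)^2 - 4*164 = 20.0
Eigenvalues: lambda_1 = 10.7639, lambda_2 = 15.2361
The function is not concave.

0


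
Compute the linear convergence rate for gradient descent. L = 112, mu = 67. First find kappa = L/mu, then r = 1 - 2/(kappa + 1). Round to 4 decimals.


Step 1: Compute the condition number.
kappa = L/mu = 112/67 = 1.6716
Step 2: Compute the convergence rate.
r = 1 - 2/(kappa + 1) = 1 - 2*mu/(L + mu) = (L - mu)/(L + mu) = 45/179 = 0.2514


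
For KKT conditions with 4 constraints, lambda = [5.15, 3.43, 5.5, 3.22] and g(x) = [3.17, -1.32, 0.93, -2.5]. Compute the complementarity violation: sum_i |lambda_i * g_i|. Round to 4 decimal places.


KKT complementary slackness check:
lambda_1 * g_1 = 5.15 * 3.17 = 16.3255
lambda_2 * g_2 = 3.43 * -1.32 = -4.5276
lambda_3 * g_3 = 5.5 * 0.93 = 5.115
lambda_4 * g_4 = 3.22 * -2.5 = -8.05
Total violation = 16.3255 + 4.5276 + 5.115 + 8.05 = 34.0181


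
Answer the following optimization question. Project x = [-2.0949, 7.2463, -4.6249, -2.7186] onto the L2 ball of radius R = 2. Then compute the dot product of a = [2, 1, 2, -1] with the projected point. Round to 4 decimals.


Step 1: Compute ||x|| (intermediates to 6 decimals).
||x|| = sqrt((-2.0949)^2 + 7.2463^2 + (-4.6249)^2 + (-2.7186)^2) = 9.256239
Step 2: Project.
Since ||x|| > R, scale = R/||x|| = 2/9.256239 = 0.21607, proj(x) = scale * x
proj(x) = [-0.452645, 1.565708, -0.999302, -0.587408]
Step 3: Dot product.
a^T * proj(x) = 2*(-0.452645) + 1*1.565708 + 2*(-0.999302) - 1*(-0.587408) = -0.7508


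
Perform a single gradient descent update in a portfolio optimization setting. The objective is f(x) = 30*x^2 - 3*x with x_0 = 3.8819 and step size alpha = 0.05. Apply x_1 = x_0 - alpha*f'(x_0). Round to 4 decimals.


We compute the gradient at x_0 and apply the update.
f'(x) = 60*x - 3
f'(3.8819) = 60*3.8819 - 3 = 229.914
x_1 = 3.8819 - 0.05*229.914 = -7.6138


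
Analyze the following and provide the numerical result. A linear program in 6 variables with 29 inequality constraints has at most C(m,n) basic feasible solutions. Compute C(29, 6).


Each vertex corresponds to some choice of n active constraints out of m, so the number of vertices is at most C(m, n) = m! / (n!(m-n)!).
m = 29, n = 6
Numerator: 29 * 28 * 27 * 26 * 25 * 24
Denominator: 6! = 720
C(29, 6) = 475020


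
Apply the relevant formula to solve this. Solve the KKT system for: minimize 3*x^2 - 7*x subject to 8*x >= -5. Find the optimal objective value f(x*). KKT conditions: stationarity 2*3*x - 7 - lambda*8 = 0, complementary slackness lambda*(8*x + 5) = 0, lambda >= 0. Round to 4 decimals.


Step 1: Try lambda = 0 (constraint inactive).
Stationarity: 2*3*x - 7 = 0
x* = 7/(2*3) = 7/6 = 1.1667 (rounded; the exact value 7/6 is used below)
Check constraint: 8*1.1667 = 9.3336 >= -5 -- satisfied.
Step 2: Compute optimal value.
f(x*) = 3*(7/6)^2 - 7*(7/6) = -4.0833


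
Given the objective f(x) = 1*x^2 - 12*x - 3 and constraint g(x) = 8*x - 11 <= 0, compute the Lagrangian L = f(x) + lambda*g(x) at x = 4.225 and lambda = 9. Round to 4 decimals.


Step 1: Evaluate f(x).
f(4.225) = 1*4.225^2 - 12*4.225 - 3 = -35.8494
Step 2: Evaluate g(x).
g(4.225) = 8*4.225 - 11 = 22.8
Step 3: Compute Lagrangian.
L = -35.8494 + 9*22.8 = 169.3506


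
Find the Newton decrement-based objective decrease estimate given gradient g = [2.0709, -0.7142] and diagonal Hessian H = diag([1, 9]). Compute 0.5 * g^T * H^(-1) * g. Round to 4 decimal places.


Step 1: H is diagonal, so H^(-1) * g = [2.0709, -0.0794].
Step 2: g^T H^(-1) g = sum_i g_i^2 / H_ii
  = (2.0709)^2/1 + (-0.7142)^2/9
  = 4.2886 + 0.0567 = 4.3453
Step 3: Objective decrease = 0.5 * g^T H^(-1) g = 2.1727


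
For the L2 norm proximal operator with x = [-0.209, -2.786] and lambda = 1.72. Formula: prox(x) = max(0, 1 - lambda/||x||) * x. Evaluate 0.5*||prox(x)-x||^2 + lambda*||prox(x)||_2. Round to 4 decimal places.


Step 1: Compute ||x||.
||x|| = 2.7938
Step 2: Compute scaling factor.
scale = max(0, 1 - 1.72/2.7938) = 0.3844
Step 3: prox(x) = [-0.0803, -1.0708]
||prox(x)|| = 1.0738
Step 4: Proximal objective.
0.5*||prox-x||^2 = 1.4792
lambda*||prox|| = 1.8469
Total = 3.3262


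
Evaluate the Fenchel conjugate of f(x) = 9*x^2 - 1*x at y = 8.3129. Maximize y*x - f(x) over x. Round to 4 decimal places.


f*(y) = sup_x {y*x - a*x^2 - b*x} = sup_x {(y-b)*x - a*x^2}
FOC: (y - b) - 2a*x = 0 => x* = (y - b)/(2a)
x* = (8.3129 + 1)/(2*9) = 0.5174
f*(8.3129) = (y-b)^2/(4a) = (8.3129 + 1)^2/(4*9)
= 86.7301/36 = 2.4092


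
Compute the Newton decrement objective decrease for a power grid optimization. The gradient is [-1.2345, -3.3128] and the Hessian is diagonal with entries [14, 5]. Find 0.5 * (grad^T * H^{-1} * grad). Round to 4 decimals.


Step 1: H is diagonal, so H^(-1) * g = [-0.0882, -0.6626].
Step 2: g^T H^(-1) g = sum_i g_i^2 / H_ii
  = (-1.2345)^2/14 + (-3.3128)^2/5
  = 0.1089 + 2.1949 = 2.3038
Step 3: Objective decrease = 0.5 * g^T H^(-1) g = 1.1519


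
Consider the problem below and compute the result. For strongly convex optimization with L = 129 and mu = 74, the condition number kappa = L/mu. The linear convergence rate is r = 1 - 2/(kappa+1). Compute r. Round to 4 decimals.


Step 1: Compute the condition number.
kappa = L/mu = 129/74 = 1.7432
Step 2: Compute the convergence rate.
r = 1 - 2/(kappa + 1) = 1 - 2*mu/(L + mu) = (L - mu)/(L + mu) = 55/203 = 0.2709


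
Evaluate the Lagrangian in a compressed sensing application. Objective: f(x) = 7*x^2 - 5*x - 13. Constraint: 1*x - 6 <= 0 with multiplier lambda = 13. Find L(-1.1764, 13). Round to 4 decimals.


Step 1: Evaluate f(x).
f(-1.1764) = 7*(-1.1764)^2 - 5*(-1.1764) - 13 = 2.5694
Step 2: Evaluate g(x).
g(-1.1764) = 1*-1.1764 - 6 = -7.1764
Step 3: Compute Lagrangian.
L = 2.5694 + 13*-7.1764 = -90.7238


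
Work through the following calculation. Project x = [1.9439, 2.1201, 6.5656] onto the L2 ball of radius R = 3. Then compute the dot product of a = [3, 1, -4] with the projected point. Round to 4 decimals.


Step 1: Compute ||x|| (intermediates to 6 decimals).
||x|| = sqrt(1.9439^2 + 2.1201^2 + 6.5656^2) = 7.168031
Step 2: Project.
Since ||x|| > R, scale = R/||x|| = 3/7.168031 = 0.418525, proj(x) = scale * x
proj(x) = [0.813571, 0.887315, 2.747868]
Step 3: Dot product.
a^T * proj(x) = 3*0.813571 + 1*0.887315 - 4*2.747868 = -7.6634


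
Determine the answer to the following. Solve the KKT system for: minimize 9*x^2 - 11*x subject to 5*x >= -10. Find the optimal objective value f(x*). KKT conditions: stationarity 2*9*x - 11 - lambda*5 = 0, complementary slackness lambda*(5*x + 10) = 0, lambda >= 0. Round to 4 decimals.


Step 1: Try lambda = 0 (constraint inactive).
Stationarity: 2*9*x - 11 = 0
x* = 11/(2*9) = 11/18 = 0.6111 (rounded; the exact value 11/18 is used below)
Check constraint: 5*0.6111 = 3.0555 >= -10 -- satisfied.
Step 2: Compute optimal value.
f(x*) = 9*(11/18)^2 - 11*(11/18) = -3.3611


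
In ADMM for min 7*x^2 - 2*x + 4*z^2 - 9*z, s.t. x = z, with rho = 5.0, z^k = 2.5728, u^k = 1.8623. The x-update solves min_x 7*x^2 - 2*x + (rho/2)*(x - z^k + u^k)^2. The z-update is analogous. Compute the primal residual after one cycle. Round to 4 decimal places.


ADMM iteration with rho = 5.0, z^k = 2.5728, u^k = 1.8623
Step 1: x-update.
Minimize 7*x^2 - 2*x + (5.0/2)*(x - 2.5728 + 1.8623)^2
FOC: (2*7 + 5.0)*x = 2 + 5.0*(2.5728 - 1.8623)
x^{k+1} = 0.2922
Step 2: z-update.
Minimize 4*z^2 - 9*z + (5.0/2)*(0.2922 - z + 1.8623)^2
FOC: (2*4 + 5.0)*z = 9 + 5.0*(0.2922 + 1.8623)
z^{k+1} = 1.521
Step 3: u-update.
u^{k+1} = 1.8623 + 0.2922 - 1.521 = 0.6336
Step 4: Primal residual = |0.2922 - 1.521| = 1.2287


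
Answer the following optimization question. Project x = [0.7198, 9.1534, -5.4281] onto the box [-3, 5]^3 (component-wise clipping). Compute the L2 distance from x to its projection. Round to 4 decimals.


Project each component onto [-3, 5].
clip(0.7198) = 0.7198, clip(9.1534) = 5.0, clip(-5.4281) = -3.0
Projection = [0.7198, 5.0, -3.0]
Squared diffs: [0.0, 17.2507, 5.8957]
Distance = sqrt(23.1464) = 4.8111


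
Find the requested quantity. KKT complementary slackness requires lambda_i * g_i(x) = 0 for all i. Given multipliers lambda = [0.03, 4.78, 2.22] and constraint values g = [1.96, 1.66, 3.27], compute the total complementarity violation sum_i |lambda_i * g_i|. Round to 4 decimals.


KKT complementary slackness check:
lambda_1 * g_1 = 0.03 * 1.96 = 0.0588
lambda_2 * g_2 = 4.78 * 1.66 = 7.9348
lambda_3 * g_3 = 2.22 * 3.27 = 7.2594
Total violation = 0.0588 + 7.9348 + 7.2594 = 15.253


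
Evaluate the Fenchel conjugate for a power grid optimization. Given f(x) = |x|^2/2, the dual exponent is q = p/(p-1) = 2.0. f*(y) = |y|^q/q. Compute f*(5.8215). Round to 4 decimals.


The conjugate exponent q satisfies 1/p + 1/q = 1.
p = 2, so q = 2/(2 - 1) = 2.0
|y|^q = 5.8215^2.0 = 33.8899
f*(5.8215) = 33.8899 / 2.0 = 16.9449


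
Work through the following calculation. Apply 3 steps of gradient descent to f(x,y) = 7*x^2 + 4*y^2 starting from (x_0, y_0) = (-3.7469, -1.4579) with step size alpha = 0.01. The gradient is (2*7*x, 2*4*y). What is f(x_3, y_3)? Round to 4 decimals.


Gradient descent on f(x,y) = 7*x^2 + 4*y^2.
Starting point: (-3.7469, -1.4579), alpha = 0.01
Step 1: grad_x = 2*7*-3.7469 = -52.4566, grad_y = 2*4*-1.4579 = -11.6632
  x_1 = -3.7469 - 0.01*-52.4566 = -3.2223
  y_1 = -1.4579 - 0.01*-11.6632 = -1.3413
Step 2: grad_x = 2*7*-3.2223 = -45.1127, grad_y = 2*4*-1.3413 = -10.7301
  x_2 = -3.2223 - 0.01*-45.1127 = -2.7712
  y_2 = -1.3413 - 0.01*-10.7301 = -1.234
Step 3: grad_x = 2*7*-2.7712 = -38.7969, grad_y = 2*4*-1.234 = -9.8717
  x_3 = -2.7712 - 0.01*-38.7969 = -2.3832
  y_3 = -1.234 - 0.01*-9.8717 = -1.1352
f(-2.3832, -1.1352) = 7*(-2.3832)^2 + 4*(-1.1352)^2 = 44.9139


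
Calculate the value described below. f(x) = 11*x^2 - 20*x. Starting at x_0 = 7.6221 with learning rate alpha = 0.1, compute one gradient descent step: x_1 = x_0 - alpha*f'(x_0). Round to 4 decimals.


We compute the gradient at x_0 and apply the update.
f'(x) = 22*x - 20
f'(7.6221) = 22*7.6221 - 20 = 147.6862
x_1 = 7.6221 - 0.1*147.6862 = -7.1465


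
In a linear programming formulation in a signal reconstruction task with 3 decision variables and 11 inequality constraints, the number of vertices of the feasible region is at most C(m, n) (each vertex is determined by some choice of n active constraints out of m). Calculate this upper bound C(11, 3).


Each vertex corresponds to some choice of n active constraints out of m, so the number of vertices is at most C(m, n) = m! / (n!(m-n)!).
m = 11, n = 3
Numerator: 11 * 10 * 9
Denominator: 3! = 6
C(11, 3) = 165


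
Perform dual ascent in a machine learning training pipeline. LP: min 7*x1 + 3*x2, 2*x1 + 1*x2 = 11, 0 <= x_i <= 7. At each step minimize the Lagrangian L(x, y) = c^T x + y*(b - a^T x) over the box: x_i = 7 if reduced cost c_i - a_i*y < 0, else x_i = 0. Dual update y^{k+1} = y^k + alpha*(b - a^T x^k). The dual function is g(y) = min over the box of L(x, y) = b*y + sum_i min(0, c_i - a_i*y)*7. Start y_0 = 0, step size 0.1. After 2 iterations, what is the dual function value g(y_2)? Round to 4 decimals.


Dual ascent for LP: min 7*x1 + 3*x2, 2*x1 + 1*x2 = 11, 0 <= x_i <= 7
Step 1: y^k = 0.0, reduced costs: (7.0, 3.0)
  x^k = (0.0, 0.0), subgradient = b - a^T x = 11.0
  y^{k+1} = 0.0 + 0.1*11.0 = 1.1
Step 2: y^k = 1.1, reduced costs: (4.8, 1.9)
  x^k = (0.0, 0.0), subgradient = b - a^T x = 11.0
  y^{k+1} = 1.1 + 0.1*11.0 = 2.2
Dual objective at y_2 = 2.2: reduced costs (2.6, 0.8), box minimizer x = (0.0, 0.0)
g(y_2) = b*y + (c1 - a1*y)*x1 + (c2 - a2*y)*x2 = 11*2.2 + 2.6*0.0 + 0.8*0.0 = 24.2 + 0.0 + 0.0 = 24.2


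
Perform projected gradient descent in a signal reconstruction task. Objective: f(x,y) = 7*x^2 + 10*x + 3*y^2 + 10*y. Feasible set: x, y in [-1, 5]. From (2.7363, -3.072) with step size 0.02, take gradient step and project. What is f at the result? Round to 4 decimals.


Step 1: Compute gradient at (2.7363, -3.072).
grad_x = 2*7*2.7363 + 10 = 48.3082
grad_y = 2*3*-3.072 + 10 = -8.432
Step 2: Gradient step.
x_raw = 2.7363 - 0.02*48.3082 = 1.7701
y_raw = -3.072 - 0.02*-8.432 = -2.9034
Step 3: Project onto [-1, 5].
x_proj = clip(1.7701) = 1.7701
y_proj = clip(-2.9034) = -1.0
Step 4: Evaluate f.
f(1.7701, -1.0) = 32.635


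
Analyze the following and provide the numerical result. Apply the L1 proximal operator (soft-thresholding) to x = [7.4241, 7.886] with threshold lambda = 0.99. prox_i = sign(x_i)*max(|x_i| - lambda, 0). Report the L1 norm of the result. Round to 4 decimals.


Soft-thresholding with lambda = 0.99:
prox(7.4241) = sign(7.4241)*max(|7.4241| - 0.99, 0) = 6.4341
prox(7.886) = sign(7.886)*max(|7.886| - 0.99, 0) = 6.896
prox(x) = [6.4341, 6.896]
||prox(x)||_1 = 6.4341 + 6.896 = 13.3301


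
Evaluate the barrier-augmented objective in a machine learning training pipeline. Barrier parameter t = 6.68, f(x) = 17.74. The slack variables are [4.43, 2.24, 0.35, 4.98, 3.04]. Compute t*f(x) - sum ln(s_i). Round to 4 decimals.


Step 1: Compute log-barrier.
ln values: [1.4884, 0.8065, -1.0498, 1.6054, 1.1119]
phi = -(1.4884 + 0.8065 - 1.0498 + 1.6054 + 1.1119) = -3.9623
Step 2: Compute augmented objective.
t*f(x) = 6.68*17.74 = 118.5032
Total = 118.5032 - 3.9623 = 114.5409


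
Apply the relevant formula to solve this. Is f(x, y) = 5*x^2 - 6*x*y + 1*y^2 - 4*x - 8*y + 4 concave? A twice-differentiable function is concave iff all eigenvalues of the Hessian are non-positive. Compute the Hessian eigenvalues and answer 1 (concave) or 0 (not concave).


The Hessian of f(x,y) = 5*x^2 - 6*x*y + 1*y^2 - 4*x - 8*y + 4 is:
H = [[10, -6], [-6, 2]]
Trace = 10 + 2 = 12
Determinant = 10*2 - (-6)^2 = -16
Discriminant = (12)^2 - 4*-16 = 208.0
Eigenvalues: lambda_1 = -1.2111, lambda_2 = 13.2111
The function is not concave.

0
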